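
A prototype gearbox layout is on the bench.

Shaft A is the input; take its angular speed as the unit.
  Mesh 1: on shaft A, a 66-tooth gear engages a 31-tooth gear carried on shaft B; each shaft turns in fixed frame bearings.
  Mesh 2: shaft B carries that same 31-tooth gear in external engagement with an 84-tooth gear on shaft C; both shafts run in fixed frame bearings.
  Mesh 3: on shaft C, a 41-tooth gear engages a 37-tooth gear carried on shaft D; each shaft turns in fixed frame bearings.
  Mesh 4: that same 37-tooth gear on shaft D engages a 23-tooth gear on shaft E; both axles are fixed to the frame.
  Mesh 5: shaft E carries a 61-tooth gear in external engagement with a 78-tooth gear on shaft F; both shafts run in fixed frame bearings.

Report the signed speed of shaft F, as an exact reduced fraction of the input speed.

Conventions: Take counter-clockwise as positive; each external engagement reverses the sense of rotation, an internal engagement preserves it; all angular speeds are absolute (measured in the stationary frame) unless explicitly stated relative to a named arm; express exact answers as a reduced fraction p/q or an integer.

5-mesh fixed-axis compound train (all bearings frame-fixed)
mesh 1 [66T→31T]: |ω|/ω_in = 1×66/31 = 66/31, sense flips to −
mesh 2 [31T→84T]: |ω|/ω_in = (66/31)×31/84 = 11/14, sense flips to +
mesh 3 [41T→37T]: |ω|/ω_in = (11/14)×41/37 = 451/518, sense flips to −
mesh 4 [37T→23T]: |ω|/ω_in = (451/518)×37/23 = 451/322, sense flips to +
mesh 5 [61T→78T]: |ω|/ω_in = (451/322)×61/78 = 27511/25116, sense flips to −
signed output speed (× input speed) = -27511/25116

-27511/25116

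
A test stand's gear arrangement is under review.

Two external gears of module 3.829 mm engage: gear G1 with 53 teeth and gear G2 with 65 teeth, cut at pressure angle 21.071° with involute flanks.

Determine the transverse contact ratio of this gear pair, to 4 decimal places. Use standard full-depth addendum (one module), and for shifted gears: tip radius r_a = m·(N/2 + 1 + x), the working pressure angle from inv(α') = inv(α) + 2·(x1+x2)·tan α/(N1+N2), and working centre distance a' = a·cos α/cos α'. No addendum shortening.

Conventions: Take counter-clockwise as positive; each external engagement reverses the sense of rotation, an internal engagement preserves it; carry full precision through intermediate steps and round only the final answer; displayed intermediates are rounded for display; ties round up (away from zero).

class = single-mesh tooth geometry [involute pair 53T × 65T, m = 3.829]
base radii: r_b1 = 94.683872, r_b2 = 116.121730
tip radii: r_a1 = 105.297500, r_a2 = 128.271500
no profile shift: α' = α, a' = a
action lengths: √(r_a1²−r_b1²) = 46.070900, √(r_a2²−r_b2²) = 54.491481
base pitch p_b = π·m·cos α = 11.224836
CR = (46.070900 + 54.491481 − 225.911000·sin 21.07100°)/11.224836 = 1.723128
contact ratio ≈ 1.7231

1.7231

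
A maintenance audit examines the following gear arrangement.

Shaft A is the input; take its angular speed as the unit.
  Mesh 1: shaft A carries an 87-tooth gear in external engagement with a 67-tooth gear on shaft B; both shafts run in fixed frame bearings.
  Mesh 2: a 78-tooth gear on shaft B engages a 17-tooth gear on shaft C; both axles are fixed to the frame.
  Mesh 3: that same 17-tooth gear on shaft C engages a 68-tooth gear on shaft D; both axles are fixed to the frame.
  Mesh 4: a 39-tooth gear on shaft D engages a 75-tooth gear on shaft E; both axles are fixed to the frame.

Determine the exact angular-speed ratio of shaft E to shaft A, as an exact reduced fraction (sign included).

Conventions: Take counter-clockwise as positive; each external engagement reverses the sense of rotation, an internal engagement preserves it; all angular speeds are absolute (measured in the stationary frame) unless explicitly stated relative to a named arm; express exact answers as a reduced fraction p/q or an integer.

class = fixed-axis compound train [4 meshes; 4 ratios multiply, 4 sense flips]
mesh 1 [87T→67T]: running ratio 87/67, sense −
mesh 2 [78T→17T]: running ratio 6786/1139, sense +
mesh 3 [17T→68T]: running ratio 3393/2278, sense −
mesh 4 [39T→75T]: running ratio 44109/56950, sense +
ω_out/ω_in = 44109/56950

44109/56950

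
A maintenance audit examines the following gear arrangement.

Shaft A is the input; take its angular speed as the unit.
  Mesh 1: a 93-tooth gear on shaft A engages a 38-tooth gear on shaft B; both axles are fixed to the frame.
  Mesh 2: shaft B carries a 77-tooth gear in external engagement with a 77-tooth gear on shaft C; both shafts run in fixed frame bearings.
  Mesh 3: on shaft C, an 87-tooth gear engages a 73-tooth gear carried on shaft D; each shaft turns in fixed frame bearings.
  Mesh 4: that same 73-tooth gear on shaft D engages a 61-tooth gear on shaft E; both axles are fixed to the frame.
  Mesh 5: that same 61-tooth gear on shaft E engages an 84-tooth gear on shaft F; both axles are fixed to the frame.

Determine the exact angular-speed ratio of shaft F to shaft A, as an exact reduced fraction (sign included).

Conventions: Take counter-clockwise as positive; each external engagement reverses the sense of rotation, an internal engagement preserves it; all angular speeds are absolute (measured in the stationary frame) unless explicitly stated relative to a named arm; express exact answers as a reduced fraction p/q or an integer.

class = fixed-axis compound train [5 meshes; 5 ratios multiply, 5 sense flips]
mesh 1 [93T→38T]: running ratio 93/38, sense −
mesh 2 [77T→77T]: running ratio 93/38, sense +
mesh 3 [87T→73T]: running ratio 8091/2774, sense −
mesh 4 [73T→61T]: running ratio 8091/2318, sense +
mesh 5 [61T→84T]: running ratio 2697/1064, sense −
ω_out/ω_in = -2697/1064

-2697/1064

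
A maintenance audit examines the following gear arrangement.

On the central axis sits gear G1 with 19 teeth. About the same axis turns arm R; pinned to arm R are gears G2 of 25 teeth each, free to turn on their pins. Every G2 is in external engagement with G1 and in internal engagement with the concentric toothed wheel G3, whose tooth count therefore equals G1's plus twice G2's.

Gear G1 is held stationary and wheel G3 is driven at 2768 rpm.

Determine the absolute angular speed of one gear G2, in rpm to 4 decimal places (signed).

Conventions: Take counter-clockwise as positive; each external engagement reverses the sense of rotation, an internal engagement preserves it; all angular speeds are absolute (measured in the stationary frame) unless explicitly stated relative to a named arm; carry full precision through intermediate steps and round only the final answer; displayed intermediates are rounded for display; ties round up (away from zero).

class = planetary set [G3 = 19+2·25 = 69; Willis about the carrier]
normalise by the input: solve with ω_ring = 1, then scale by 2768 rpm
ring teeth: 19 + 2·25 = 69
19(ω_sun−ω_arm) = −69(ω_ring−ω_arm),  ω_sun = 0, ω_ring = 1
19(0−ω_arm) = −69(1−ω_arm)  ⇒  88·ω_arm = 69  ⇒  ω_arm = 69/88
sun–planet mesh: 19·(0−69/88) = −25·(ω_p−ω_arm)  ⇒  ω_p−ω_arm = 1311/2200
ω_p = 69/88 + 1311/2200 = 69/50
scale: ω_p = 69/50 × 2768 rpm = +3819.8400 rpm

+3819.8400 rpm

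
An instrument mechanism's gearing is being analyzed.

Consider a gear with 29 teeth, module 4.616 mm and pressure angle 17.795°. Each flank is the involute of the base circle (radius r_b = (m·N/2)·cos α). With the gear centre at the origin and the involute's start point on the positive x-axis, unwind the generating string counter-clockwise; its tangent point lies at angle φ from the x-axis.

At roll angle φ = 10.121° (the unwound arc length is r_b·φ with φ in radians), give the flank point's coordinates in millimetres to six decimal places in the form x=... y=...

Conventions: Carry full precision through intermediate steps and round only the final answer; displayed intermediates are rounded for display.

x=64.716258 y=0.116726

topology: single-mesh involute geometry — m = 4.616, N = 29
pitch radius r_p = m·N/2 = 4.616·29/2 = 66.932000
base radius r_b = r_p·cos α = 66.932000·cos 17.795° = 63.729710
roll angle φ = 10.121° = 0.17664477 rad
x = r_b·(cos φ + φ·sin φ) = 64.716258
y = r_b·(sin φ − φ·cos φ) = 0.116726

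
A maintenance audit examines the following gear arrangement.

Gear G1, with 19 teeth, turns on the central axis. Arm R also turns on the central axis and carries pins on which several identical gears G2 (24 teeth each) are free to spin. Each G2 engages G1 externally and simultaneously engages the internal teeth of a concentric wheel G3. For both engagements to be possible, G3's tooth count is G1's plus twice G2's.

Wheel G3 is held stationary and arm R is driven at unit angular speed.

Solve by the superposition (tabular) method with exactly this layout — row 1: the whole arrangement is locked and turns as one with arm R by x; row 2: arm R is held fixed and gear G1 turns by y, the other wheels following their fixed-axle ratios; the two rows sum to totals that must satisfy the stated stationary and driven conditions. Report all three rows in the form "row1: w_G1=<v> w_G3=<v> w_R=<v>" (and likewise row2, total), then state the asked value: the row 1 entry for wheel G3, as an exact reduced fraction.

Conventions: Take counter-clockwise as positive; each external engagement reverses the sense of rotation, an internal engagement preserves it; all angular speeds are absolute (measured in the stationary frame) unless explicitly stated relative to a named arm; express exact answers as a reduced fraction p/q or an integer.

row1: w_G1=1 w_G3=1 w_R=1
row2: w_G1=67/19 w_G3=-1 w_R=0
total: w_G1=86/19 w_G3=0 w_R=1
asked value: 1

class = planetary set [G3 = 19+2·24 = 67; Willis about the carrier]
row 1: whole set turns with the arm by x
superposition row 2 [arm held]: sun y, ring −(19/67)·y, arm 0
boundary: total ω_ring = x − (19/67)·y = 0 and total ω_arm = x = 1  ⇒  y = 67/19, x = 1
row 2 ring = −(19/67)·67/19 = -1
totals (row 1 + row 2): sun 1 + 67/19 = 86/19, ring 1 + (-1) = 0, arm 1 + 0 = 1
asked cell (row1, ring) = 1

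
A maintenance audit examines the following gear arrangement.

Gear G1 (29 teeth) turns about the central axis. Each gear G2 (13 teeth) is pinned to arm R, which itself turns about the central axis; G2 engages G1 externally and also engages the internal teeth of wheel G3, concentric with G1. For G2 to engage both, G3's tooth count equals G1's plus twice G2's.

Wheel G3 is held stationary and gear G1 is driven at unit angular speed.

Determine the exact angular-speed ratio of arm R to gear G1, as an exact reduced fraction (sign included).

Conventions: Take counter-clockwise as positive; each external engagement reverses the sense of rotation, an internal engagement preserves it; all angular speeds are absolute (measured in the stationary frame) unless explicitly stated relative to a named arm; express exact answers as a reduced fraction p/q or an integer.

29/84

planetary set (29T centre, 13T on arm, 55T internal) — Willis relation
ring teeth: 29 + 2·13 = 55
29(ω_sun−ω_arm) = −55(ω_ring−ω_arm),  ω_ring = 0, ω_sun = 1
29(1−ω_arm) = −55(0−ω_arm)  ⇒  84·ω_arm = 29  ⇒  ω_arm = 29/84
ω_out/ω_in = 29/84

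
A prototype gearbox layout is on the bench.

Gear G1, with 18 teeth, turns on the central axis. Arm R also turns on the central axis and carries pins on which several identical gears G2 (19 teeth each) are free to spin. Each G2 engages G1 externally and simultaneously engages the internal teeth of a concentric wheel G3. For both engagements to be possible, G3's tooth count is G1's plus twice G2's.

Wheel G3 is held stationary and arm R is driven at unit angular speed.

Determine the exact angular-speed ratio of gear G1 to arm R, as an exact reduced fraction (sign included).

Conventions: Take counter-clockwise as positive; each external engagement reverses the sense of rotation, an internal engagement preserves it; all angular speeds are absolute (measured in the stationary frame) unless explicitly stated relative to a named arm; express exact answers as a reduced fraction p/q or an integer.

class = planetary set [G3 = 18+2·19 = 56; Willis about the carrier]
ring teeth: 18 + 2·19 = 56
18(ω_sun−ω_arm) = −56(ω_ring−ω_arm),  ω_ring = 0, ω_arm = 1
ω_sun = 1 − (56/18)(0−1) = 37/9
ω_out/ω_in = 37/9

37/9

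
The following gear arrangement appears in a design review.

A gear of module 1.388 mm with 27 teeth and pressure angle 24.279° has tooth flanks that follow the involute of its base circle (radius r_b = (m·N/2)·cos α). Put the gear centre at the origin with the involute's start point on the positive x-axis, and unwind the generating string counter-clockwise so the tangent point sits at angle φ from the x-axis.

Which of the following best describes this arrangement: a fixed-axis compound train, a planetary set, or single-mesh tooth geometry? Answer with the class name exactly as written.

class = single-mesh tooth geometry [base-circle involute, m = 1.388, 27T]
classification: single-mesh tooth geometry

single-mesh tooth geometry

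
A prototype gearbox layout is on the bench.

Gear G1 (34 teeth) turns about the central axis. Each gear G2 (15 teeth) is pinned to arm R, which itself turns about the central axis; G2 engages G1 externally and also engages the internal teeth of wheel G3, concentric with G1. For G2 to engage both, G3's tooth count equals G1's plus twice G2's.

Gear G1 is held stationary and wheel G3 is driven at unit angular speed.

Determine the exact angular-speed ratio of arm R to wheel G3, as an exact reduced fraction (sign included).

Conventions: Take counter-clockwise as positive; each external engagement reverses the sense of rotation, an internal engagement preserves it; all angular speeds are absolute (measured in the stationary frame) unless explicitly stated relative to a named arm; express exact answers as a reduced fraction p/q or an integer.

class = planetary set [G3 = 34+2·15 = 64; Willis about the carrier]
ring teeth: 34 + 2·15 = 64
34(ω_sun−ω_arm) = −64(ω_ring−ω_arm),  ω_sun = 0, ω_ring = 1
34(0−ω_arm) = −64(1−ω_arm)  ⇒  98·ω_arm = 64  ⇒  ω_arm = 32/49
ω_out/ω_in = 32/49

32/49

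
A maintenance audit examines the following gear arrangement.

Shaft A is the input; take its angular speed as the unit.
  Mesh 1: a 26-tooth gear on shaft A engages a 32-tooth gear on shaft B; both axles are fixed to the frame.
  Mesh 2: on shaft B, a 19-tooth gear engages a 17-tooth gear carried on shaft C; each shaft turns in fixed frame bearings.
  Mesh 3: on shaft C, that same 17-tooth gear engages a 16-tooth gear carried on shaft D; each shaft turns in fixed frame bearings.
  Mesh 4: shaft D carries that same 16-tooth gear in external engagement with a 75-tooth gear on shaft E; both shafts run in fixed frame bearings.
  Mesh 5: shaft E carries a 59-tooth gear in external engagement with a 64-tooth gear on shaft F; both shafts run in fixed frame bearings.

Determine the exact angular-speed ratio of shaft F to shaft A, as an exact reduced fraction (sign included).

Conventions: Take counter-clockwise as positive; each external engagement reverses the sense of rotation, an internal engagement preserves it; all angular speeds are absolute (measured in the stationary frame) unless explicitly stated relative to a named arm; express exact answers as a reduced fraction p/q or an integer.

-14573/76800

class = fixed-axis compound train [5 meshes; 5 ratios multiply, 5 sense flips]
mesh 1 [26T→32T]: running ratio 13/16, sense −
mesh 2 [19T→17T]: running ratio 247/272, sense +
mesh 3 [17T→16T]: running ratio 247/256, sense −
mesh 4 [16T→75T]: running ratio 247/1200, sense +
mesh 5 [59T→64T]: running ratio 14573/76800, sense −
ω_out/ω_in = -14573/76800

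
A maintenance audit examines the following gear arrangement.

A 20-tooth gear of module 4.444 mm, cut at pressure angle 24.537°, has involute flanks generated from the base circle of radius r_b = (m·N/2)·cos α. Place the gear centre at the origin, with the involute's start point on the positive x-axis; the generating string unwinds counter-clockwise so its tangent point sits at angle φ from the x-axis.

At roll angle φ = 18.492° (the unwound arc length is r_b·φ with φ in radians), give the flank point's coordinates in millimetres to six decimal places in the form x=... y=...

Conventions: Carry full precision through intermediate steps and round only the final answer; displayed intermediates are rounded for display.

recognized (one wheel, involute flank): single-mesh tooth geometry, m = 4.444, N = 20
pitch radius r_p = m·N/2 = 4.444·20/2 = 44.440000
base radius r_b = r_p·cos α = 44.440000·cos 24.537° = 40.426770
roll angle φ = 18.492° = 0.32274629 rad
x = r_b·(cos φ + φ·sin φ) = 42.477786
y = r_b·(sin φ − φ·cos φ) = 0.448333

x=42.477786 y=0.448333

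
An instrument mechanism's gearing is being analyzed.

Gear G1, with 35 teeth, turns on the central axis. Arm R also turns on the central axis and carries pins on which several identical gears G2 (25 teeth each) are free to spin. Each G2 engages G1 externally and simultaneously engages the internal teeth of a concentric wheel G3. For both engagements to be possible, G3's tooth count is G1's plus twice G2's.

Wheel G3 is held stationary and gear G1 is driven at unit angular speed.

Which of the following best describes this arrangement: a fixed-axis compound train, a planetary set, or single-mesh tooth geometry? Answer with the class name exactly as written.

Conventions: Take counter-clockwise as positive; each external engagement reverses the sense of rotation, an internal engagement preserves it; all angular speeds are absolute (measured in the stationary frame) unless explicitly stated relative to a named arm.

class = planetary set [G3 = 35+2·25 = 85; Willis about the carrier]
classification: planetary set

planetary set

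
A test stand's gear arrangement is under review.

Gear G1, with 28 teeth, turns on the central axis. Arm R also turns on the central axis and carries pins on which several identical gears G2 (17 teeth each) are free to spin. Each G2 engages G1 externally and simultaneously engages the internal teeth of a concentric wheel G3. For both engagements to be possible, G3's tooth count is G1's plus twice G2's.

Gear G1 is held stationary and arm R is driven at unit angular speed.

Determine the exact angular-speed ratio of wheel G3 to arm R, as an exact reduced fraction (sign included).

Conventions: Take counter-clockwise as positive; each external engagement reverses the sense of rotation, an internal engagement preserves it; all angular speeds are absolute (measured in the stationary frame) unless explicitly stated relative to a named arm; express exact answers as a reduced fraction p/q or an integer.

45/31

planetary set (28T centre, 17T on arm, 62T internal) — Willis relation
ring teeth: 28 + 2·17 = 62
28(ω_sun−ω_arm) = −62(ω_ring−ω_arm),  ω_sun = 0, ω_arm = 1
ω_ring = 1 − (28/62)(0−1) = 45/31
ω_out/ω_in = 45/31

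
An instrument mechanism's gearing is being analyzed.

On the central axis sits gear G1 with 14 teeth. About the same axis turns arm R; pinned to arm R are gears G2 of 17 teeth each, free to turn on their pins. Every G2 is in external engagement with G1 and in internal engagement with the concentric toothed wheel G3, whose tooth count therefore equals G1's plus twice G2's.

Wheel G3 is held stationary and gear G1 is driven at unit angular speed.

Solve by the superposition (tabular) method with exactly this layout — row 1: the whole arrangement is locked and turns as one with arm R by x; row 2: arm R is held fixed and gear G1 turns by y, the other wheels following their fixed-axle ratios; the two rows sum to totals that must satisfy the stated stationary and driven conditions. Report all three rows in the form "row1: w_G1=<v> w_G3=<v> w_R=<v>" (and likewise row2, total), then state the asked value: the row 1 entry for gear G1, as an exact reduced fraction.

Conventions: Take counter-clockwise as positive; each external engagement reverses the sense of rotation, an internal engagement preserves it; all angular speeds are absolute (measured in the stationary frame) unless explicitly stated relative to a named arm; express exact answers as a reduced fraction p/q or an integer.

topology: planetary set — G1 14T / G2 17T / G3 48T, arm = carrier (Willis)
row 1 — lock + rotate with arm: ω_sun = ω_ring = ω_arm = x
superposition row 2 [arm held]: sun y, ring −(14/48)·y, arm 0
boundary: total ω_ring = x − (14/48)·y = 0 and total ω_sun = x + y = 1  ⇒  y = 24/31, x = 7/31
row 2 ring = −(14/48)·24/31 = -7/31
totals (row 1 + row 2): sun 7/31 + 24/31 = 1, ring 7/31 + (-7/31) = 0, arm 7/31 + 0 = 7/31
asked cell (row1, sun) = 7/31

row1: w_G1=7/31 w_G3=7/31 w_R=7/31
row2: w_G1=24/31 w_G3=-7/31 w_R=0
total: w_G1=1 w_G3=0 w_R=7/31
asked value: 7/31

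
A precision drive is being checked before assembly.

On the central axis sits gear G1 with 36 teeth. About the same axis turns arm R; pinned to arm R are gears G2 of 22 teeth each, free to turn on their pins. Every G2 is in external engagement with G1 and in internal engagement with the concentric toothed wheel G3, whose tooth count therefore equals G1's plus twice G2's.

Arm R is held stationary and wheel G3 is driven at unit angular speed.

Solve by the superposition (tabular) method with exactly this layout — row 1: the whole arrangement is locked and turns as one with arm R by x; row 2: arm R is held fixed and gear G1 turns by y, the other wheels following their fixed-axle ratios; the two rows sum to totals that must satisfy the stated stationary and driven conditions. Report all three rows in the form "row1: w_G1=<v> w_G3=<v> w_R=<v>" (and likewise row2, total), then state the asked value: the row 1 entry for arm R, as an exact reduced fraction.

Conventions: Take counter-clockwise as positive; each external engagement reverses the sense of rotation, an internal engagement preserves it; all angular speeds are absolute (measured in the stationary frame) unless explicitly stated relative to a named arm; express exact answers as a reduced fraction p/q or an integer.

row1: w_G1=0 w_G3=0 w_R=0
row2: w_G1=-20/9 w_G3=1 w_R=0
total: w_G1=-20/9 w_G3=1 w_R=0
asked value: 0

class = planetary set [G3 = 36+2·22 = 80; Willis about the carrier]
superposition row 1 [locked train]: every member turns x
row 2: sun turns y, ring = −(36/80)·y, arm 0
boundary: total ω_arm = x = 0 and total ω_ring = x − (36/80)·y = 1  ⇒  y = -20/9, x = 0
row 2 ring = −(36/80)·(-20/9) = 1
totals (row 1 + row 2): sun 0 + (-20/9) = -20/9, ring 0 + 1 = 1, arm 0 + 0 = 0
asked cell (row1, arm) = 0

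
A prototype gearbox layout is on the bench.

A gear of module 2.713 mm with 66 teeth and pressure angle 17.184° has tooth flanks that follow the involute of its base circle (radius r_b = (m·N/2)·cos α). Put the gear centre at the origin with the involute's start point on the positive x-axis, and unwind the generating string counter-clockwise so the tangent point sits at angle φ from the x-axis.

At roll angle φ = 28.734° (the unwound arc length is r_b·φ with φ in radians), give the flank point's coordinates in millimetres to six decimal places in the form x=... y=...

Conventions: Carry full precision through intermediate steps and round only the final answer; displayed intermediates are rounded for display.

x=95.621537 y=3.506453

single-mesh involute tooth geometry (66T wheel at module 2.713)
pitch radius r_p = m·N/2 = 2.713·66/2 = 89.529000
base radius r_b = r_p·cos α = 89.529000·cos 17.184° = 85.532506
roll angle φ = 28.734° = 0.50150291 rad
x = r_b·(cos φ + φ·sin φ) = 95.621537
y = r_b·(sin φ − φ·cos φ) = 3.506453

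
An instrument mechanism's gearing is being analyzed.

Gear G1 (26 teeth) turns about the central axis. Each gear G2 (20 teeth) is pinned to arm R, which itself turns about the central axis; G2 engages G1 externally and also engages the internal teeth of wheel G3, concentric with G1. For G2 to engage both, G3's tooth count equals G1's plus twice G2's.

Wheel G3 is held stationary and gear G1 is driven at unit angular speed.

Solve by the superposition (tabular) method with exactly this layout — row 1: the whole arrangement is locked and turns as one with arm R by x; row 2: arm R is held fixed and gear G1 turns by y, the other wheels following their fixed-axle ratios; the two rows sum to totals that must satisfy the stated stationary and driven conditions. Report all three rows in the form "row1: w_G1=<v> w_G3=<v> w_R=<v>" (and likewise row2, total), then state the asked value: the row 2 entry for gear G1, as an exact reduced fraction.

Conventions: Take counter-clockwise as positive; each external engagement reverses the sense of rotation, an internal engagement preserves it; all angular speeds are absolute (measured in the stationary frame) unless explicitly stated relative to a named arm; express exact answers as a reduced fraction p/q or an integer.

row1: w_G1=13/46 w_G3=13/46 w_R=13/46
row2: w_G1=33/46 w_G3=-13/46 w_R=0
total: w_G1=1 w_G3=0 w_R=13/46
asked value: 33/46

planetary set (26T centre, 20T on arm, 66T internal) — Willis relation
row 1: whole set turns with the arm by x
row 2: sun turns y, ring = −(26/66)·y, arm 0
boundary: total ω_ring = x − (26/66)·y = 0 and total ω_sun = x + y = 1  ⇒  y = 33/46, x = 13/46
row 2 ring = −(26/66)·33/46 = -13/46
totals (row 1 + row 2): sun 13/46 + 33/46 = 1, ring 13/46 + (-13/46) = 0, arm 13/46 + 0 = 13/46
asked cell (row2, sun) = 33/46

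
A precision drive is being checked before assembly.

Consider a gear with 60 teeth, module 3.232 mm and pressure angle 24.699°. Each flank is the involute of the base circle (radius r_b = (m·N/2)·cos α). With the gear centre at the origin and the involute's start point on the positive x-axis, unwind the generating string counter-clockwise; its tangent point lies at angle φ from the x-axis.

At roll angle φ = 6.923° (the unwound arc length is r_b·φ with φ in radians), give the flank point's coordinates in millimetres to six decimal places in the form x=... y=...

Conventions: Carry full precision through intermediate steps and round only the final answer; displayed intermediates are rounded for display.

x=88.730355 y=0.051723

class = single-mesh tooth geometry [base-circle involute, m = 3.232, 60T]
pitch radius r_p = m·N/2 = 3.232·60/2 = 96.960000
base radius r_b = r_p·cos α = 96.960000·cos 24.699° = 88.089660
roll angle φ = 6.923° = 0.12082914 rad
x = r_b·(cos φ + φ·sin φ) = 88.730355
y = r_b·(sin φ − φ·cos φ) = 0.051723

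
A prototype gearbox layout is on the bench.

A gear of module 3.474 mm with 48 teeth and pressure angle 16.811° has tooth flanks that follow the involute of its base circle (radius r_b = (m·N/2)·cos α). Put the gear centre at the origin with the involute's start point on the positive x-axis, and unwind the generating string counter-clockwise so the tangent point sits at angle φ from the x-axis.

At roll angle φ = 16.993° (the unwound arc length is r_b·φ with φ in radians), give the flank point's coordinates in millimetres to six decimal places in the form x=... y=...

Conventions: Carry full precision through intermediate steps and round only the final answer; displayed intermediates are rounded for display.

class = single-mesh tooth geometry [base-circle involute, m = 3.474, 48T]
pitch radius r_p = m·N/2 = 3.474·48/2 = 83.376000
base radius r_b = r_p·cos α = 83.376000·cos 16.811° = 79.812842
roll angle φ = 16.993° = 0.29658380 rad
x = r_b·(cos φ + φ·sin φ) = 83.246273
y = r_b·(sin φ − φ·cos φ) = 0.687969

x=83.246273 y=0.687969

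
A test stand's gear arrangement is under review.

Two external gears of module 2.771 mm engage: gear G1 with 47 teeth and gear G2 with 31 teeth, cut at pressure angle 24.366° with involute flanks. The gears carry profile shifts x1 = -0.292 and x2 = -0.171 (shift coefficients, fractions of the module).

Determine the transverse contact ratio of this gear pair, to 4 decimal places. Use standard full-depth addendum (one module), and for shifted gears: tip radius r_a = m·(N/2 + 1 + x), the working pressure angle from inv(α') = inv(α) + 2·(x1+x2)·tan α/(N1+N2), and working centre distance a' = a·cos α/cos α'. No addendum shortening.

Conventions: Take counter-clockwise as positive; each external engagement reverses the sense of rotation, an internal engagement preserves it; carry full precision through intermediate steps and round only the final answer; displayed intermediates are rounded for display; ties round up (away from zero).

topology: single-mesh involute geometry — m = 2.771, 47T/31T pair
base radii: r_b1 = 59.318307, r_b2 = 39.124841
tip radii: r_a1 = 67.080368, r_a2 = 45.247659
inv(α') = inv(24.366°) + 2·(-0.292-0.171)·tan α/(47+31) = 0.02226107  ⇒  α' = 22.74631°
a' = a·cos α / cos α' = 108.0690·cos 24.366°/cos 22.74631° = 106.745158
action lengths: √(r_a1²−r_b1²) = 31.322743, √(r_a2²−r_b2²) = 22.728781
base pitch p_b = π·m·cos α = 7.929956
CR = (31.322743 + 22.728781 − 106.745158·sin 22.74631°)/7.929956 = 1.611401
contact ratio ≈ 1.6114

1.6114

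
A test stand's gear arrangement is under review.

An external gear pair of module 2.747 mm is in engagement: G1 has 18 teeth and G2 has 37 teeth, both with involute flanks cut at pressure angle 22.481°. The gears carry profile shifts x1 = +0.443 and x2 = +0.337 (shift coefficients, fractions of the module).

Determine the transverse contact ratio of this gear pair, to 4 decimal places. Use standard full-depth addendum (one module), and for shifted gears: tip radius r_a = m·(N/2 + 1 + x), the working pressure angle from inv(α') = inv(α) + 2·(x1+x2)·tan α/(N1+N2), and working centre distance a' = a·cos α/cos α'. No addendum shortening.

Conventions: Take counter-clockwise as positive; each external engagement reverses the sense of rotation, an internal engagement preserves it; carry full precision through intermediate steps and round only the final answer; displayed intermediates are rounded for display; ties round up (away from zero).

1.4083

recognized (one external pair, fixed centres): single-mesh tooth geometry, m = 2.747, N1 = 18, N2 = 37
base radii: r_b1 = 22.844210, r_b2 = 46.957542
tip radii: r_a1 = 28.686921, r_a2 = 54.492239
inv(α') = inv(22.481°) + 2·(+0.443+0.337)·tan α/(18+37) = 0.03319522  ⇒  α' = 25.81746°
a' = a·cos α / cos α' = 75.5425·cos 22.481°/cos 25.81746° = 77.541471
action lengths: √(r_a1²−r_b1²) = 17.351701, √(r_a2²−r_b2²) = 27.647664
base pitch p_b = π·m·cos α = 7.974134
CR = (17.351701 + 27.647664 − 77.541471·sin 25.81746°)/7.974134 = 1.408257
contact ratio ≈ 1.4083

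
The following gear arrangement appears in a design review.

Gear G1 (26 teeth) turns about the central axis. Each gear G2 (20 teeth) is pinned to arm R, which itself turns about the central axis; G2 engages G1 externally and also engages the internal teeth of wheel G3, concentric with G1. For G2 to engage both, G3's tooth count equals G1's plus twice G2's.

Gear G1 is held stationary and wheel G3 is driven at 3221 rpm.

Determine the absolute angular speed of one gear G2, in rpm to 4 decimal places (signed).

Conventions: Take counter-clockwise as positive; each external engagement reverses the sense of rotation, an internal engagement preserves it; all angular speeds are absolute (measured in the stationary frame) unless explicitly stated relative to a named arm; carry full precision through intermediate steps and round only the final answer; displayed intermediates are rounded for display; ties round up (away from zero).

topology: planetary set — G1 26T / G2 20T / G3 66T, arm = carrier (Willis)
normalise by the input: solve with ω_ring = 1, then scale by 3221 rpm
ring teeth: 26 + 2·20 = 66
26(ω_sun−ω_arm) = −66(ω_ring−ω_arm),  ω_sun = 0, ω_ring = 1
26(0−ω_arm) = −66(1−ω_arm)  ⇒  92·ω_arm = 66  ⇒  ω_arm = 33/46
sun–planet mesh: 26·(0−33/46) = −20·(ω_p−ω_arm)  ⇒  ω_p−ω_arm = 429/460
ω_p = 33/46 + 429/460 = 33/20
scale: ω_p = 33/20 × 3221 rpm = +5314.6500 rpm

+5314.6500 rpm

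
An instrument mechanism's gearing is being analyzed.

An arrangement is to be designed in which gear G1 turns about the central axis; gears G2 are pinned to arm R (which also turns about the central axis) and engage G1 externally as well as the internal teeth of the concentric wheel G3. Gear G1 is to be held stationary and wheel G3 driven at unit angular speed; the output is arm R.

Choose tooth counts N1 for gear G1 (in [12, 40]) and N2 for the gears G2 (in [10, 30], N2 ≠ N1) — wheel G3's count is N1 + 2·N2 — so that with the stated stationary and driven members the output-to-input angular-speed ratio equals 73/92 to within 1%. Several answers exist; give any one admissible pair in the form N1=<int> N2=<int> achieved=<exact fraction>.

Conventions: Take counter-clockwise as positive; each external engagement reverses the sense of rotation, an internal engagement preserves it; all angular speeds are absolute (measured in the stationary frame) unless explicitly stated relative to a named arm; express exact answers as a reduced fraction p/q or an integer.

N1=19 N2=27 achieved=73/92

planetary set to be sized for 73/92 (Willis relation)
Willis with ω_sun = 0: ω_arm/ω_ring = N3/(N1+N3); set equal to 73/92  ⇒  N3/N1 = (73/92)/(1 − 73/92) = 73/19
N3 = N1 + 2·N2  ⇒  N2/N1 = (N3/N1 − 1)/2 = (73/19 − 1)/2 = 27/19
smallest multiple with N1 ≥ 12 and N2 ≥ 10: k = 1  ⇒  N1 = 1·19 = 19, N2 = 1·27 = 27 (N1 ≤ 40, N2 ≤ 30, N2 ≠ N1 ✓), N3 = 19 + 2·27 = 73
check: N3/(N1+N3) with N1 = 19, N3 = 73 gives 73/92; |achieved − target| = 0 ≤ 73/9200 ✓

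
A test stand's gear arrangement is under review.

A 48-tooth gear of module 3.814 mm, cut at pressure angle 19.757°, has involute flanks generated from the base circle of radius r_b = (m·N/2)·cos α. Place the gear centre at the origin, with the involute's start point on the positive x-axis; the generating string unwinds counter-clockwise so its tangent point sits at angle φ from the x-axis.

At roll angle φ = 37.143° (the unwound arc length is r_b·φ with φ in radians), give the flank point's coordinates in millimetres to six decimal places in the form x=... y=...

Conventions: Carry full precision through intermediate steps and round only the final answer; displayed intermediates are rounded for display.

topology: single-mesh involute geometry — m = 3.814, N = 48
pitch radius r_p = m·N/2 = 3.814·48/2 = 91.536000
base radius r_b = r_p·cos α = 91.536000·cos 19.757° = 86.147708
roll angle φ = 37.143° = 0.64826764 rad
x = r_b·(cos φ + φ·sin φ) = 102.391647
y = r_b·(sin φ − φ·cos φ) = 7.499344

x=102.391647 y=7.499344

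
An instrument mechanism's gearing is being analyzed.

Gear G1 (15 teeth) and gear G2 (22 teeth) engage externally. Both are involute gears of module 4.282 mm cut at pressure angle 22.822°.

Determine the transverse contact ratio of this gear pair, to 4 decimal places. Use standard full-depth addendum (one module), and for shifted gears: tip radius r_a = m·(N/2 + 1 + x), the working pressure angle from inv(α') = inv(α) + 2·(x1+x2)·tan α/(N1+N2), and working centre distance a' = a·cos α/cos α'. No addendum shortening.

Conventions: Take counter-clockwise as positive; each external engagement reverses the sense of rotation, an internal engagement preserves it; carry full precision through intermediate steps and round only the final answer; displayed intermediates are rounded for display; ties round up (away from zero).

recognized (one external pair, fixed centres): single-mesh tooth geometry, m = 4.282, N1 = 15, N2 = 22
base radii: r_b1 = 29.600854, r_b2 = 43.414586
tip radii: r_a1 = 36.397000, r_a2 = 51.384000
no profile shift: α' = α, a' = a
action lengths: √(r_a1²−r_b1²) = 21.178551, √(r_a2²−r_b2²) = 27.486163
base pitch p_b = π·m·cos α = 12.399177
CR = (21.178551 + 27.486163 − 79.217000·sin 22.82200°)/12.399177 = 1.446778
contact ratio ≈ 1.4468

1.4468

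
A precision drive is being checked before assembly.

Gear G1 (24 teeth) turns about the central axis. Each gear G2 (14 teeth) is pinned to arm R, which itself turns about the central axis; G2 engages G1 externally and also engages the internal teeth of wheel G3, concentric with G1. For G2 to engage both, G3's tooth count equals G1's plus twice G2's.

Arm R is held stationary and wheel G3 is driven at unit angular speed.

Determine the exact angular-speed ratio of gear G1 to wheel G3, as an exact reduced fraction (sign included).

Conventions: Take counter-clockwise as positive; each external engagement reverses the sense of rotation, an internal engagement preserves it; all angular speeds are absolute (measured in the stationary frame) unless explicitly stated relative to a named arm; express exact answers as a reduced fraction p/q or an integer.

recognized (axles ride arm R): planetary set, 24/14/52 teeth
ring teeth: 24 + 2·14 = 52
24(ω_sun−ω_arm) = −52(ω_ring−ω_arm),  ω_arm = 0, ω_ring = 1
ω_sun = 0 − (52/24)(1−0) = -13/6
ω_out/ω_in = -13/6

-13/6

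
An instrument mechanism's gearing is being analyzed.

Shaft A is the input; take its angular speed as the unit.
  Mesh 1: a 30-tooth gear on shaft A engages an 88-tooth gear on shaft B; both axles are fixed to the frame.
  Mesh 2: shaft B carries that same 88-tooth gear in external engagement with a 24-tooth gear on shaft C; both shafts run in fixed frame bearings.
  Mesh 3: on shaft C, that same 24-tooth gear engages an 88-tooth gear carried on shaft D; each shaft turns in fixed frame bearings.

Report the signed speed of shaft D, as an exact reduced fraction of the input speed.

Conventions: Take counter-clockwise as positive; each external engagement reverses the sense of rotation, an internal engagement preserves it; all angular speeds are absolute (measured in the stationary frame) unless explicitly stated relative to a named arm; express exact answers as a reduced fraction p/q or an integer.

-15/44

3-mesh fixed-axis compound train (all bearings frame-fixed)
mesh 1 [30T→88T]: |ω|/ω_in = 1×30/88 = 15/44, sense flips to −
mesh 2 [88T→24T]: |ω|/ω_in = (15/44)×88/24 = 5/4, sense flips to +
mesh 3 [24T→88T]: |ω|/ω_in = (5/4)×24/88 = 15/44, sense flips to −
signed output speed (× input speed) = -15/44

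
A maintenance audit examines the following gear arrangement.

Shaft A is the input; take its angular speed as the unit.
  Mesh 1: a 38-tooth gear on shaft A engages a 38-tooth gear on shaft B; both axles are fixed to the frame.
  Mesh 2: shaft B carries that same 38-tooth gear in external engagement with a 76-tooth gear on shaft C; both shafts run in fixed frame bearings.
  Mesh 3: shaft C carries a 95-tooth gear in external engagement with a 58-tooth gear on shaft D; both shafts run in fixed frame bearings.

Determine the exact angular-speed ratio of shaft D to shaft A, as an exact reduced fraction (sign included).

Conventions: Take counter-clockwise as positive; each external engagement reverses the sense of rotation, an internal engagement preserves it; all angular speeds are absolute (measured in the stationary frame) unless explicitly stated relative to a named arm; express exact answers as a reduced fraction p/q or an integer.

class = fixed-axis compound train [3 meshes; 3 ratios multiply, 3 sense flips]
mesh 1 [38T→38T]: running ratio 1, sense −
mesh 2 [38T→76T]: running ratio 1/2, sense +
mesh 3 [95T→58T]: running ratio 95/116, sense −
ω_out/ω_in = -95/116

-95/116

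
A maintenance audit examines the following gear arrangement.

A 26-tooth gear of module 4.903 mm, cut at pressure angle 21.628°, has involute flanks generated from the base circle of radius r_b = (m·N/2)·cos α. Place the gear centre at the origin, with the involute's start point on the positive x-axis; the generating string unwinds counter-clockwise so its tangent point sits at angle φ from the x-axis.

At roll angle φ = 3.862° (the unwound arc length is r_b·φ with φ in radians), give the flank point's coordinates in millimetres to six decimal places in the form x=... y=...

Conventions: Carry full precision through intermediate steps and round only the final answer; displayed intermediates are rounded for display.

recognized (one wheel, involute flank): single-mesh tooth geometry, m = 4.903, N = 26
pitch radius r_p = m·N/2 = 4.903·26/2 = 63.739000
base radius r_b = r_p·cos α = 63.739000·cos 21.628° = 59.251550
roll angle φ = 3.862° = 0.06740462 rad
x = r_b·(cos φ + φ·sin φ) = 59.385998
y = r_b·(sin φ − φ·cos φ) = 0.006046

x=59.385998 y=0.006046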